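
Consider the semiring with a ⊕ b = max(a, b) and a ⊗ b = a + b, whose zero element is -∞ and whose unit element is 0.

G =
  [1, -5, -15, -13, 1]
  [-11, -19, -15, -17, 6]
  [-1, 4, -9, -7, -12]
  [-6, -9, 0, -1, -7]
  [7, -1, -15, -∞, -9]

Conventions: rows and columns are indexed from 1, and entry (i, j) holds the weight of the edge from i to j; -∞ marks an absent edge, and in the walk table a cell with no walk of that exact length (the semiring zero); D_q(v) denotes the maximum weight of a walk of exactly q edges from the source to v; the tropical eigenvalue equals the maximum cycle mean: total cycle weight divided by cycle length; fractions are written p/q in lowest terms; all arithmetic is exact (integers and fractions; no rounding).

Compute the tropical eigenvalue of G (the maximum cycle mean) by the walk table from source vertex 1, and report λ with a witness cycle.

q=0: [0, -∞, -∞, -∞, -∞]
q=1: [1, -5, -15, -13, 1]
q=2: [8, 0, -13, -12, 2]
q=3: [9, 3, -7, -5, 9]
q=4: [16, 8, -5, -4, 10]
q=5: [17, 11, 1, 3, 17]
Optimal cycle mean attained by: cycle 1->5->1, total 1 + 7, length 2.
Answer: λ = 4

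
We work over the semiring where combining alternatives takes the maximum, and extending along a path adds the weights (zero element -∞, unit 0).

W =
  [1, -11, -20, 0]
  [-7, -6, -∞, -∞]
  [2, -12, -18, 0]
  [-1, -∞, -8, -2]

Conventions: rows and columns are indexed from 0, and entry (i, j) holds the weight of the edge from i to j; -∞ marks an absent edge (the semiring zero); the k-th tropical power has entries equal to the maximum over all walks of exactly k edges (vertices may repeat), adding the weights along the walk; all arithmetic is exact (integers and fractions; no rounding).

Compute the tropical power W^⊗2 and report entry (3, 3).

W^⊗2:
  [2, -10, -8, 1]
  [-6, -12, -27, -7]
  [3, -9, -8, 2]
  [0, -12, -10, -1]
Key observation: the optimum is the walk 3->0->3, with weight (-1) + 0 = -1.
Optimal value attained by: walk 3->0->3.
Answer: (W^⊗2)[3][3] = -1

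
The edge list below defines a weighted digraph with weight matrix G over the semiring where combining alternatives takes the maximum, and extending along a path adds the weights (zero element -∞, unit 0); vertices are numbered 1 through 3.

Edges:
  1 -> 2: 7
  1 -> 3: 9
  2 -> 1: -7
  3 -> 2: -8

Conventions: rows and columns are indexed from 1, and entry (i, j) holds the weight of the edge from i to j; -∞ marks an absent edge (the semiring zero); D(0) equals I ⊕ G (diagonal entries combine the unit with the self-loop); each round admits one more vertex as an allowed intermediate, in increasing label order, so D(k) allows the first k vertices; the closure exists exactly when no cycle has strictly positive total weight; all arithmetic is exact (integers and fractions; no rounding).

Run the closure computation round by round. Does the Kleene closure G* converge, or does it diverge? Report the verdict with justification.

D(0):
  [0, 7, 9]
  [-7, 0, -∞]
  [-∞, -8, 0]
D(1):
  [0, 7, 9]
  [-7, 0, 2]
  [-∞, -8, 0]
D(2):
  [0, 7, 9]
  [-7, 0, 2]
  [-15, -8, 0]
D(3):
  [0, 7, 9]
  [-7, 0, 2]
  [-15, -8, 0]
Key observation: every diagonal entry stays at the unit through all rounds, so no improving cycle exists.
Answer: CONVERGES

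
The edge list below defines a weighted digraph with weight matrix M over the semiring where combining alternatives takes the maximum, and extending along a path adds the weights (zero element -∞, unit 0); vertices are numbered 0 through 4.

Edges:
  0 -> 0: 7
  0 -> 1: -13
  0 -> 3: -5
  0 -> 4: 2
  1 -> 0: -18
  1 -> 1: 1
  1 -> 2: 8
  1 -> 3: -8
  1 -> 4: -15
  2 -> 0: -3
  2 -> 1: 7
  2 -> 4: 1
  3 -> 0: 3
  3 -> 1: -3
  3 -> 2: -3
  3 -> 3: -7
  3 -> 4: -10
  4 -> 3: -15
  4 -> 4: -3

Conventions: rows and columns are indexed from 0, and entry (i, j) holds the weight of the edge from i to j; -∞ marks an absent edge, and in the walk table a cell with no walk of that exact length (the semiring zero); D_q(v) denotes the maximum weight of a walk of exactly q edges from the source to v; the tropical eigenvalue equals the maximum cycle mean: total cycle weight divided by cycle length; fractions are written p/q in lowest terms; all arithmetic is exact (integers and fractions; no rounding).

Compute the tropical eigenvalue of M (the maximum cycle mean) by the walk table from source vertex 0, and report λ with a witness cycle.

q=0: [0, -∞, -∞, -∞, -∞]
q=1: [7, -13, -∞, -5, 2]
q=2: [14, -6, -5, 2, 9]
q=3: [21, 2, 2, 9, 16]
q=4: [28, 9, 10, 16, 23]
q=5: [35, 17, 17, 23, 30]
Optimal cycle mean attained by: cycle 1->2->1, total 8 + 7, length 2.
Answer: λ = 15/2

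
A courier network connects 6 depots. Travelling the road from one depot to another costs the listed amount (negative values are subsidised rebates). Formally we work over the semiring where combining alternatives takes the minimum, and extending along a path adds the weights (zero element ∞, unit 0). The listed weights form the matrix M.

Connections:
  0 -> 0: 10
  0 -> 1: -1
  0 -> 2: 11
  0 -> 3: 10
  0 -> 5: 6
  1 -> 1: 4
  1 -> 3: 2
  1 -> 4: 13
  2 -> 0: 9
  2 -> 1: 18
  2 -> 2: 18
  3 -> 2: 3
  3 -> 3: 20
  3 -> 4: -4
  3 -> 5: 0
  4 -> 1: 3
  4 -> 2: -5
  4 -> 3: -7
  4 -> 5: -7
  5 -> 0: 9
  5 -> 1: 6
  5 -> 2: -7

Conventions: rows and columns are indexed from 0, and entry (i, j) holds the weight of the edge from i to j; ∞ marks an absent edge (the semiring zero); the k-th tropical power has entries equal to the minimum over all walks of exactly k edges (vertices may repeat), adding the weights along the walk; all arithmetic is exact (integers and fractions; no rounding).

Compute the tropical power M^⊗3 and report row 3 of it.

M^⊗2:
  [15, 3, -1, 1, 6, 10]
  [∞, 8, 5, 6, -2, 2]
  [19, 8, 20, 19, 31, 15]
  [9, -1, -9, -11, 16, -11]
  [2, -1, -14, 5, -11, -7]
  [2, 8, 11, 8, 19, 15]
M^⊗3:
  [8, 7, 1, -1, -3, -1]
  [11, 1, -7, -9, 2, -9]
  [24, 12, 8, 10, 15, 19]
  [-2, -5, -18, 1, -15, -11]
  [-5, -8, -16, -18, 1, -18]
  [12, 1, 8, 10, 4, 8]
Answer: row 3 of M^⊗3 = [-2, -5, -18, 1, -15, -11]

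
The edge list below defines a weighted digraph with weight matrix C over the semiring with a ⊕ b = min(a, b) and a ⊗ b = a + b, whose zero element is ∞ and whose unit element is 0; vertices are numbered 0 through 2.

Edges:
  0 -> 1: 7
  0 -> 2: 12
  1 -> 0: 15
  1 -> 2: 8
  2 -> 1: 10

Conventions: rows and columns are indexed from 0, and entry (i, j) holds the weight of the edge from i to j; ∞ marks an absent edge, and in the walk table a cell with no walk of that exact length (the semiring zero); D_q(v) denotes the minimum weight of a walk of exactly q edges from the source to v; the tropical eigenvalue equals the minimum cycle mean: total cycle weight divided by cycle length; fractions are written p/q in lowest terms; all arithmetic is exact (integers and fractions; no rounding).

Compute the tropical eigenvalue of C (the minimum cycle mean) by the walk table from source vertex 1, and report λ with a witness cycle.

q=0: [∞, 0, ∞]
q=1: [15, ∞, 8]
q=2: [∞, 18, 27]
q=3: [33, 37, 26]
Optimal cycle mean attained by: cycle 1->2->1, total 8 + 10, length 2.
Answer: λ = 9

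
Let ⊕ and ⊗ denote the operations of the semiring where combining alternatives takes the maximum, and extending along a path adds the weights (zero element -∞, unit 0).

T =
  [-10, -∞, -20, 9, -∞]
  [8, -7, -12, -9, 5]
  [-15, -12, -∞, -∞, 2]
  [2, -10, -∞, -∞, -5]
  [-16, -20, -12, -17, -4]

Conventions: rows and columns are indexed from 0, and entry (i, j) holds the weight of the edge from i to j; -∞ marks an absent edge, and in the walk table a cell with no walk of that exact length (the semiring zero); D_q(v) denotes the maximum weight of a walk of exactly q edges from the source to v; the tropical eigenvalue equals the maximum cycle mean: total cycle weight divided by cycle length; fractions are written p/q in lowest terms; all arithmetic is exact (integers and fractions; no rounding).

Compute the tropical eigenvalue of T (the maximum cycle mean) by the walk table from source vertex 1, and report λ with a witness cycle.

q=0: [-∞, 0, -∞, -∞, -∞]
q=1: [8, -7, -12, -9, 5]
q=2: [1, -14, -7, 17, 1]
q=3: [19, 7, -11, 10, 12]
q=4: [15, 0, 0, 28, 12]
q=5: [30, 18, 0, 24, 23]
Optimal cycle mean attained by: cycle 0->3->0, total 9 + 2, length 2.
Answer: λ = 11/2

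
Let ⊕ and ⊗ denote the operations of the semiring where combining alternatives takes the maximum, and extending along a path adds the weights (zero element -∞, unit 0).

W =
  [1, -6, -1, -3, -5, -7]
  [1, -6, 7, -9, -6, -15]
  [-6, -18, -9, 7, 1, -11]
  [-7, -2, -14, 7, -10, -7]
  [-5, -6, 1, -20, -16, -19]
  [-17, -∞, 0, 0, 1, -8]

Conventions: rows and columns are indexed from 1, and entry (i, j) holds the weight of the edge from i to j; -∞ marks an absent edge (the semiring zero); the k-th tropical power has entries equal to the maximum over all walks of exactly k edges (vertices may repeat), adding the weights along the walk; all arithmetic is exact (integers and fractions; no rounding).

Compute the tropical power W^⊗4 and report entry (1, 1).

W^⊗2:
  [2, -5, 1, 6, 0, -6]
  [2, -5, 1, 14, 8, -4]
  [0, 5, 2, 14, -3, 0]
  [0, 5, 5, 14, -3, 0]
  [-4, -11, 1, 8, 2, -10]
  [-4, -2, 2, 7, 1, -7]
W^⊗3:
  [3, 4, 2, 13, 2, -1]
  [7, 12, 9, 21, 4, 7]
  [7, 12, 12, 21, 4, 7]
  [7, 12, 12, 21, 6, 7]
  [1, 6, 3, 15, 2, 1]
  [0, 5, 5, 14, 3, 0]
W^⊗4:
  [6, 11, 11, 20, 3, 6]
  [14, 19, 19, 28, 11, 14]
  [14, 19, 19, 28, 13, 14]
  [14, 19, 19, 28, 13, 14]
  [8, 13, 13, 22, 5, 8]
  [7, 12, 12, 21, 6, 7]
Key observation: the optimum is the walk 1->3->4->4->1, with weight (-1) + 7 + 7 + (-7) = 6.
Optimal value attained by: walk 1->3->4->4->1.
Answer: (W^⊗4)[1][1] = 6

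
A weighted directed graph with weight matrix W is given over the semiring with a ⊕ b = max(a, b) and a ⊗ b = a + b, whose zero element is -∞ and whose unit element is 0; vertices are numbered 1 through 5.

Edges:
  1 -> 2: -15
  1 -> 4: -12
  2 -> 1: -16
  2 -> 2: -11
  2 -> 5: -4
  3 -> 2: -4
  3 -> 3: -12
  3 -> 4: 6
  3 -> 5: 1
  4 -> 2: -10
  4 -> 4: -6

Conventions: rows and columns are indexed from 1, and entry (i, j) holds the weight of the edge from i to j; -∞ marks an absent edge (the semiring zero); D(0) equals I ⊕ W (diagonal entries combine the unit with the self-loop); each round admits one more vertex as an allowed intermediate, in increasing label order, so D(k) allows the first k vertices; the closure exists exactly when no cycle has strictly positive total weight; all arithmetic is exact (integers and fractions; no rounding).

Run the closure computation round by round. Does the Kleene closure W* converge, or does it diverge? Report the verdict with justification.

D(0):
  [0, -15, -∞, -12, -∞]
  [-16, 0, -∞, -∞, -4]
  [-∞, -4, 0, 6, 1]
  [-∞, -10, -∞, 0, -∞]
  [-∞, -∞, -∞, -∞, 0]
D(1):
  [0, -15, -∞, -12, -∞]
  [-16, 0, -∞, -28, -4]
  [-∞, -4, 0, 6, 1]
  [-∞, -10, -∞, 0, -∞]
  [-∞, -∞, -∞, -∞, 0]
D(2):
  [0, -15, -∞, -12, -19]
  [-16, 0, -∞, -28, -4]
  [-20, -4, 0, 6, 1]
  [-26, -10, -∞, 0, -14]
  [-∞, -∞, -∞, -∞, 0]
D(3):
  [0, -15, -∞, -12, -19]
  [-16, 0, -∞, -28, -4]
  [-20, -4, 0, 6, 1]
  [-26, -10, -∞, 0, -14]
  [-∞, -∞, -∞, -∞, 0]
D(4):
  [0, -15, -∞, -12, -19]
  [-16, 0, -∞, -28, -4]
  [-20, -4, 0, 6, 1]
  [-26, -10, -∞, 0, -14]
  [-∞, -∞, -∞, -∞, 0]
D(5):
  [0, -15, -∞, -12, -19]
  [-16, 0, -∞, -28, -4]
  [-20, -4, 0, 6, 1]
  [-26, -10, -∞, 0, -14]
  [-∞, -∞, -∞, -∞, 0]
Key observation: every diagonal entry stays at the unit through all rounds, so no improving cycle exists.
Answer: CONVERGES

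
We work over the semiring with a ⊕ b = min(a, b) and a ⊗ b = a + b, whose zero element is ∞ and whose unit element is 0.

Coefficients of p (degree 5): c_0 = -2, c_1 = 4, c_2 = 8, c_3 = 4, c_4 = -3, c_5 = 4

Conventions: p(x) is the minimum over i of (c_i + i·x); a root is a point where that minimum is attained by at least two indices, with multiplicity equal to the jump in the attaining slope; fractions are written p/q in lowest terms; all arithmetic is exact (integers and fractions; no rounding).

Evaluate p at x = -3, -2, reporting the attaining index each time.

p(-3) = min(-2+0·(-3)=-2, 4+1·(-3)=1, 8+2·(-3)=2, 4+3·(-3)=-5, -3+4·(-3)=-15, 4+5·(-3)=-11) = -15 (attained by i=4)
p(-2) = min(-2+0·(-2)=-2, 4+1·(-2)=2, 8+2·(-2)=4, 4+3·(-2)=-2, -3+4·(-2)=-11, 4+5·(-2)=-6) = -11 (attained by i=4)
Answer: p(-3) = -15; p(-2) = -11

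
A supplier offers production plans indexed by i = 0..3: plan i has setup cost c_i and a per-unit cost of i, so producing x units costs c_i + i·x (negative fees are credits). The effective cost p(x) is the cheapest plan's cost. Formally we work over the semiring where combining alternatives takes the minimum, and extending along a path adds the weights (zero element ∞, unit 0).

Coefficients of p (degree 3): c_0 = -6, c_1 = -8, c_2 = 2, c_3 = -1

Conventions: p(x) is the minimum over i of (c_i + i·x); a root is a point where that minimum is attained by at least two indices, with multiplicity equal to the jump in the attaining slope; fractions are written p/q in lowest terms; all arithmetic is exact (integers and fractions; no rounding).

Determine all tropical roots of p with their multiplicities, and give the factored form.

hull edge (i=0, c=-6) to (i=1, c=-8): slope -2, span 1
hull edge (i=1, c=-8) to (i=3, c=-1): slope 7/2, span 2
Factored form: p(x) = -1 ⊗ (x ⊕ (-7/2)) ⊗ (x ⊕ (-7/2)) ⊗ (x ⊕ 2)
Answer: roots = -7/2 (mult 2), 2 (mult 1)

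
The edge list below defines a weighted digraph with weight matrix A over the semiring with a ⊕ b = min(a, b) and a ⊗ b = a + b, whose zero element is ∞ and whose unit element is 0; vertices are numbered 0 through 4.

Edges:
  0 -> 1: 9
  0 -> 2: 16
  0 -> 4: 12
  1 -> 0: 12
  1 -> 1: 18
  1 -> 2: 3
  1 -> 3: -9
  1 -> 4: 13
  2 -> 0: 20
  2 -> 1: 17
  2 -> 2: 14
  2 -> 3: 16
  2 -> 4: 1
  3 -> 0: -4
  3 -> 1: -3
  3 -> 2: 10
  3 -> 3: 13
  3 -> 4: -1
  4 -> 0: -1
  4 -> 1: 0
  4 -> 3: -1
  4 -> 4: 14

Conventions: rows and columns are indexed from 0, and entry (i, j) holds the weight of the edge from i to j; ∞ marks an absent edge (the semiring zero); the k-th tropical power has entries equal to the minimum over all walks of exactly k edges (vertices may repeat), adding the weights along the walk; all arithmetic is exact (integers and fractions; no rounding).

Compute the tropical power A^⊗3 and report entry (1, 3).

A^⊗2:
  [11, 12, 12, 0, 17]
  [-13, -12, 1, 4, -10]
  [0, 1, 20, 0, 15]
  [-2, -1, 0, -12, 8]
  [-5, -4, 3, -9, -2]
A^⊗3:
  [-4, -3, 10, 3, -1]
  [-11, -10, -9, -21, -1]
  [-4, -3, 4, -8, -1]
  [-16, -15, -2, -10, -13]
  [-13, -12, -1, -13, -10]
Key observation: the optimum is the walk 1->3->1->3, with weight (-9) + (-3) + (-9) = -21.
Optimal value attained by: walk 1->3->1->3.
Answer: (A^⊗3)[1][3] = -21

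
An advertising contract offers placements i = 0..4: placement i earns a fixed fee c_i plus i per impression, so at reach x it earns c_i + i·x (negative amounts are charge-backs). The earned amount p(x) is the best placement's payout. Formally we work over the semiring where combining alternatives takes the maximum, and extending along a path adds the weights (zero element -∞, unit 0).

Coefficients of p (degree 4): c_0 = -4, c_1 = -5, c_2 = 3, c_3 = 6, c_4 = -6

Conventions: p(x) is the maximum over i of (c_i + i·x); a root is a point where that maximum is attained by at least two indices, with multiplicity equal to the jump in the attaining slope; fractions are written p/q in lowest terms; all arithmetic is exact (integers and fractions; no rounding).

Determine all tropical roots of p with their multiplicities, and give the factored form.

hull edge (i=0, c=-4) to (i=2, c=3): slope 7/2, span 2
hull edge (i=2, c=3) to (i=3, c=6): slope 3, span 1
hull edge (i=3, c=6) to (i=4, c=-6): slope -12, span 1
Factored form: p(x) = -6 ⊗ (x ⊕ (-7/2)) ⊗ (x ⊕ (-7/2)) ⊗ (x ⊕ (-3)) ⊗ (x ⊕ 12)
Answer: roots = -7/2 (mult 2), -3 (mult 1), 12 (mult 1)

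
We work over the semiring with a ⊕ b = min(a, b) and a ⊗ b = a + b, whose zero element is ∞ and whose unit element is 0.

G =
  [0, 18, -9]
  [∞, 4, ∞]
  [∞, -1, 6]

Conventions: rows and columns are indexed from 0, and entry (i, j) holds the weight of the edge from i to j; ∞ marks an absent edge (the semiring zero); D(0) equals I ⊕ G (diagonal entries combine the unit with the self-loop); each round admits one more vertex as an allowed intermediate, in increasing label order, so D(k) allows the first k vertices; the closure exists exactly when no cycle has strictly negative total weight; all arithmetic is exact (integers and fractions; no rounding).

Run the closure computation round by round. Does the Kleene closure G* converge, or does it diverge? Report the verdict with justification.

D(0):
  [0, 18, -9]
  [∞, 0, ∞]
  [∞, -1, 0]
D(1):
  [0, 18, -9]
  [∞, 0, ∞]
  [∞, -1, 0]
D(2):
  [0, 18, -9]
  [∞, 0, ∞]
  [∞, -1, 0]
D(3):
  [0, -10, -9]
  [∞, 0, ∞]
  [∞, -1, 0]
Key observation: every diagonal entry stays at the unit through all rounds, so no improving cycle exists.
Answer: CONVERGES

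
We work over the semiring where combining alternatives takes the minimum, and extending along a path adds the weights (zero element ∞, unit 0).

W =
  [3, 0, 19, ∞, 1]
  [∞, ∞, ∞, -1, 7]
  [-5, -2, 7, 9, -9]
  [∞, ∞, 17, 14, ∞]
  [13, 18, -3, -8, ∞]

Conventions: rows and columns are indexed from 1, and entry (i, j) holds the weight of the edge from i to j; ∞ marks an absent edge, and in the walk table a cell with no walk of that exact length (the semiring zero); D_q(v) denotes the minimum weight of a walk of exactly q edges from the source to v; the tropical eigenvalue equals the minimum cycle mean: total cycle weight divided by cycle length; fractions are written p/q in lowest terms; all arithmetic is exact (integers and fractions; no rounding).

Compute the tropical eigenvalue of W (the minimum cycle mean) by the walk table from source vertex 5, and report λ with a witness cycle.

q=0: [∞, ∞, ∞, ∞, 0]
q=1: [13, 18, -3, -8, ∞]
q=2: [-8, -5, 4, 6, -12]
q=3: [-5, -8, -15, -20, -7]
q=4: [-20, -17, -10, -15, -24]
q=5: [-17, -20, -27, -32, -19]
Optimal cycle mean attained by: cycle 3->5->3, total (-9) + (-3), length 2.
Answer: λ = -6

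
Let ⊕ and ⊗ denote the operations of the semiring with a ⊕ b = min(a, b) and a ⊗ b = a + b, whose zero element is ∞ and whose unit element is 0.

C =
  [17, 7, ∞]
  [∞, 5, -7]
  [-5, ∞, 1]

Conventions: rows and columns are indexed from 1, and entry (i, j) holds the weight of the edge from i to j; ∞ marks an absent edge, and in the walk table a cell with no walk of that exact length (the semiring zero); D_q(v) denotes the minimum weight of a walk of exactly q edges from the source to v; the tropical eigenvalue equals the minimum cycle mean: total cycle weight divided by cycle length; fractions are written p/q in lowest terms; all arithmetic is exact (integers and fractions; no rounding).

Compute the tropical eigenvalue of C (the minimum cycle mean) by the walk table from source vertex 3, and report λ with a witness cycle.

q=0: [∞, ∞, 0]
q=1: [-5, ∞, 1]
q=2: [-4, 2, 2]
q=3: [-3, 3, -5]
Optimal cycle mean attained by: cycle 1->2->3->1, total 7 + (-7) + (-5), length 3.
Answer: λ = -5/3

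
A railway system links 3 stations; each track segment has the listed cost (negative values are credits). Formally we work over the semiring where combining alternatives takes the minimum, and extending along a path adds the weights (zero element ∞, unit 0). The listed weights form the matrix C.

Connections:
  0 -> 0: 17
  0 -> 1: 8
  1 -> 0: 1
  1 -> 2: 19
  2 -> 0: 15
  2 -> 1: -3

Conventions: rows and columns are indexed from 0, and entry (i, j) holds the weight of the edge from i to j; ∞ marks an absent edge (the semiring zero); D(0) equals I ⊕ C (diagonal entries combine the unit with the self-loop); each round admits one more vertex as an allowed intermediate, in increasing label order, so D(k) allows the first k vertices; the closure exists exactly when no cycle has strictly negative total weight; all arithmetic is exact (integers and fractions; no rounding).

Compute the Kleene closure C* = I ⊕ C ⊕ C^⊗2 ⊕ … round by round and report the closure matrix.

D(0):
  [0, 8, ∞]
  [1, 0, 19]
  [15, -3, 0]
D(1):
  [0, 8, ∞]
  [1, 0, 19]
  [15, -3, 0]
D(2):
  [0, 8, 27]
  [1, 0, 19]
  [-2, -3, 0]
D(3):
  [0, 8, 27]
  [1, 0, 19]
  [-2, -3, 0]
Answer: C* = [[0, 8, 27], [1, 0, 19], [-2, -3, 0]]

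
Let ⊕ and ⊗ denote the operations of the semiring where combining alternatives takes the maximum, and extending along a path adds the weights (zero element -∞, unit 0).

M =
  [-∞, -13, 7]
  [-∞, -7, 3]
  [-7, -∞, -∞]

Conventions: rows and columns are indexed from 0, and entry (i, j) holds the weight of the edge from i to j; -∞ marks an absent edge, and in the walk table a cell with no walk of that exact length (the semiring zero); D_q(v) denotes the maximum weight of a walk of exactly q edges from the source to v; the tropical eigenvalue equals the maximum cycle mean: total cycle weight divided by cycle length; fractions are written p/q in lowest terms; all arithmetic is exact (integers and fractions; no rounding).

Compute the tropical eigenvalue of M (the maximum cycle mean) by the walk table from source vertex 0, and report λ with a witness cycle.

q=0: [0, -∞, -∞]
q=1: [-∞, -13, 7]
q=2: [0, -20, -10]
q=3: [-17, -13, 7]
Optimal cycle mean attained by: cycle 0->2->0, total 7 + (-7), length 2.
Answer: λ = 0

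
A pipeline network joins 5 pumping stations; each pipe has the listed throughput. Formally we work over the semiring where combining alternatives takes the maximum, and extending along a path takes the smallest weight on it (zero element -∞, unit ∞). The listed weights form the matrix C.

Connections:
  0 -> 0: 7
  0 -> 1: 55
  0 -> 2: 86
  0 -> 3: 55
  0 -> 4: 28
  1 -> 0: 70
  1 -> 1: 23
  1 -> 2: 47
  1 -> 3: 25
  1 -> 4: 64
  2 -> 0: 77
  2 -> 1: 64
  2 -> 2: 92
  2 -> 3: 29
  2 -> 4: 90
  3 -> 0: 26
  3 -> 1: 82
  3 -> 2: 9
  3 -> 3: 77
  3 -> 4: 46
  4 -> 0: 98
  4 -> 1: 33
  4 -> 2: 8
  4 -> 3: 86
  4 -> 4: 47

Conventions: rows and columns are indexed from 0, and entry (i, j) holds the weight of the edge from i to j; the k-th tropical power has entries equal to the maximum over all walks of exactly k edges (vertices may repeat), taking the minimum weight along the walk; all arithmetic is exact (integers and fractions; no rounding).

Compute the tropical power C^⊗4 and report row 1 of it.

C^⊗2:
  [77, 64, 86, 55, 86]
  [64, 55, 70, 64, 47]
  [90, 64, 92, 86, 90]
  [70, 77, 47, 77, 64]
  [47, 82, 86, 77, 47]
C^⊗3:
  [86, 64, 86, 86, 86]
  [70, 64, 70, 64, 70]
  [90, 82, 92, 86, 90]
  [70, 77, 70, 77, 64]
  [77, 77, 86, 77, 86]
C^⊗4:
  [86, 82, 86, 86, 86]
  [70, 64, 70, 70, 70]
  [90, 82, 92, 86, 90]
  [70, 77, 70, 77, 70]
  [86, 77, 86, 86, 86]
Answer: row 1 of C^⊗4 = [70, 64, 70, 70, 70]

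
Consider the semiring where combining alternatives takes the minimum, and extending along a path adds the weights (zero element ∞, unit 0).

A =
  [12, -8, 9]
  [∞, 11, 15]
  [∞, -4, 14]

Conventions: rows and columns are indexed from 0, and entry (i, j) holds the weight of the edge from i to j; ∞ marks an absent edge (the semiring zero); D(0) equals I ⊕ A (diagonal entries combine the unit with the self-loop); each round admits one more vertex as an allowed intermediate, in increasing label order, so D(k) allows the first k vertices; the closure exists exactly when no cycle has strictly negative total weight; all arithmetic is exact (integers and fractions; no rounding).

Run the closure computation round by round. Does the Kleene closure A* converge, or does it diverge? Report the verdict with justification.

D(0):
  [0, -8, 9]
  [∞, 0, 15]
  [∞, -4, 0]
D(1):
  [0, -8, 9]
  [∞, 0, 15]
  [∞, -4, 0]
D(2):
  [0, -8, 7]
  [∞, 0, 15]
  [∞, -4, 0]
D(3):
  [0, -8, 7]
  [∞, 0, 15]
  [∞, -4, 0]
Key observation: every diagonal entry stays at the unit through all rounds, so no improving cycle exists.
Answer: CONVERGES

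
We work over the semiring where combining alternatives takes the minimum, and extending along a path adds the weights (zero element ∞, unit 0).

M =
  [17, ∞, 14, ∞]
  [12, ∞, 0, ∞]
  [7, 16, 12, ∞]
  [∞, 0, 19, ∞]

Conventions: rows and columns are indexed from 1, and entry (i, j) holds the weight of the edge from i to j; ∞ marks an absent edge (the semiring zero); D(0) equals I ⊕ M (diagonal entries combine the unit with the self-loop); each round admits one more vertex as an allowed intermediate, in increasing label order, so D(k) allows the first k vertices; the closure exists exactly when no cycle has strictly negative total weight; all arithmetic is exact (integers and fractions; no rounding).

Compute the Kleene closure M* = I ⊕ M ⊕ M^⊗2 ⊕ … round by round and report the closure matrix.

D(0):
  [0, ∞, 14, ∞]
  [12, 0, 0, ∞]
  [7, 16, 0, ∞]
  [∞, 0, 19, 0]
D(1):
  [0, ∞, 14, ∞]
  [12, 0, 0, ∞]
  [7, 16, 0, ∞]
  [∞, 0, 19, 0]
D(2):
  [0, ∞, 14, ∞]
  [12, 0, 0, ∞]
  [7, 16, 0, ∞]
  [12, 0, 0, 0]
D(3):
  [0, 30, 14, ∞]
  [7, 0, 0, ∞]
  [7, 16, 0, ∞]
  [7, 0, 0, 0]
D(4):
  [0, 30, 14, ∞]
  [7, 0, 0, ∞]
  [7, 16, 0, ∞]
  [7, 0, 0, 0]
Answer: M* = [[0, 30, 14, ∞], [7, 0, 0, ∞], [7, 16, 0, ∞], [7, 0, 0, 0]]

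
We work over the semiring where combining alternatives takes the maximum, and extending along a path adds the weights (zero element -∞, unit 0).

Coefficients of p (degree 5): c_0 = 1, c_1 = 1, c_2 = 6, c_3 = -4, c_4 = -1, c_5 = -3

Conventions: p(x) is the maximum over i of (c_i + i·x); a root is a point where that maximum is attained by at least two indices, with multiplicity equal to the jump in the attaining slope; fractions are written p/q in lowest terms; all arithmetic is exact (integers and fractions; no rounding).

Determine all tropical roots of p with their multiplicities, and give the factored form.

hull edge (i=0, c=1) to (i=2, c=6): slope 5/2, span 2
hull edge (i=2, c=6) to (i=5, c=-3): slope -3, span 3
Factored form: p(x) = -3 ⊗ (x ⊕ (-5/2)) ⊗ (x ⊕ (-5/2)) ⊗ (x ⊕ 3) ⊗ (x ⊕ 3) ⊗ (x ⊕ 3)
Answer: roots = -5/2 (mult 2), 3 (mult 3)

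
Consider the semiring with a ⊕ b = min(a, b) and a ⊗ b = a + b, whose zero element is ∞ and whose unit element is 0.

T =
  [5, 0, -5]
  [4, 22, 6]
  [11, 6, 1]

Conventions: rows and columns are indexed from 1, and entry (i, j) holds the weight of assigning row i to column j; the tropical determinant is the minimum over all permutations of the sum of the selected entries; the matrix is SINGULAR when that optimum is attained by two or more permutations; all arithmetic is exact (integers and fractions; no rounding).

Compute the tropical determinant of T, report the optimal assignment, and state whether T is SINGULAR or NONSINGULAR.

σ = (1, 2, 3): 5 + 22 + 1 = 28
σ = (1, 3, 2): 5 + 6 + 6 = 17
σ = (2, 1, 3): 0 + 4 + 1 = 5
σ = (2, 3, 1): 0 + 6 + 11 = 17
σ = (3, 1, 2): (-5) + 4 + 6 = 5
σ = (3, 2, 1): (-5) + 22 + 11 = 28
Optimal value attained by: σ = (2, 1, 3).
Answer: det⊕(T) = 5; verdict: SINGULAR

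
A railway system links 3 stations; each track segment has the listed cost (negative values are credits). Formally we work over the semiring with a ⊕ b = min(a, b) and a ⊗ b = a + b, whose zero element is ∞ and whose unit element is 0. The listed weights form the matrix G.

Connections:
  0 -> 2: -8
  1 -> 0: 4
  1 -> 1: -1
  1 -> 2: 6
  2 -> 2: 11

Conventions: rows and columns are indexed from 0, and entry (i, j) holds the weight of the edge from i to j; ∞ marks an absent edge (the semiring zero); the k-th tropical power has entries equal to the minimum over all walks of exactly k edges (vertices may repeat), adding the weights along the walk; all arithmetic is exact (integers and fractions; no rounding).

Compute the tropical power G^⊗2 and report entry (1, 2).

G^⊗2:
  [∞, ∞, 3]
  [3, -2, -4]
  [∞, ∞, 22]
Key observation: the optimum is the walk 1->0->2, with weight 4 + (-8) = -4.
Optimal value attained by: walk 1->0->2.
Answer: (G^⊗2)[1][2] = -4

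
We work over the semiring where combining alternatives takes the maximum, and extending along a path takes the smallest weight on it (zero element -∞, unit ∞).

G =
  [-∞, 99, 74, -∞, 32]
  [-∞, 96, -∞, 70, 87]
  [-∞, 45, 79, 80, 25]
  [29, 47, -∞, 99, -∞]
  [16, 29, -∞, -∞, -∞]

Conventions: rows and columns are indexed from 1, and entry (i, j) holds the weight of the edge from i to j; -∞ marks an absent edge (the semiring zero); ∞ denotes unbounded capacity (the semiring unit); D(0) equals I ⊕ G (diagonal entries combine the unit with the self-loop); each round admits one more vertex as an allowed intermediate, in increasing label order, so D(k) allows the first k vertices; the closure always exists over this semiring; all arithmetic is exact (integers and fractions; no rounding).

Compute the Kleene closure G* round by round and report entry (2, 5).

D(0):
  [∞, 99, 74, -∞, 32]
  [-∞, ∞, -∞, 70, 87]
  [-∞, 45, ∞, 80, 25]
  [29, 47, -∞, ∞, -∞]
  [16, 29, -∞, -∞, ∞]
D(1):
  [∞, 99, 74, -∞, 32]
  [-∞, ∞, -∞, 70, 87]
  [-∞, 45, ∞, 80, 25]
  [29, 47, 29, ∞, 29]
  [16, 29, 16, -∞, ∞]
D(2):
  [∞, 99, 74, 70, 87]
  [-∞, ∞, -∞, 70, 87]
  [-∞, 45, ∞, 80, 45]
  [29, 47, 29, ∞, 47]
  [16, 29, 16, 29, ∞]
D(3):
  [∞, 99, 74, 74, 87]
  [-∞, ∞, -∞, 70, 87]
  [-∞, 45, ∞, 80, 45]
  [29, 47, 29, ∞, 47]
  [16, 29, 16, 29, ∞]
D(4):
  [∞, 99, 74, 74, 87]
  [29, ∞, 29, 70, 87]
  [29, 47, ∞, 80, 47]
  [29, 47, 29, ∞, 47]
  [29, 29, 29, 29, ∞]
D(5):
  [∞, 99, 74, 74, 87]
  [29, ∞, 29, 70, 87]
  [29, 47, ∞, 80, 47]
  [29, 47, 29, ∞, 47]
  [29, 29, 29, 29, ∞]
Answer: G*[2][5] = 87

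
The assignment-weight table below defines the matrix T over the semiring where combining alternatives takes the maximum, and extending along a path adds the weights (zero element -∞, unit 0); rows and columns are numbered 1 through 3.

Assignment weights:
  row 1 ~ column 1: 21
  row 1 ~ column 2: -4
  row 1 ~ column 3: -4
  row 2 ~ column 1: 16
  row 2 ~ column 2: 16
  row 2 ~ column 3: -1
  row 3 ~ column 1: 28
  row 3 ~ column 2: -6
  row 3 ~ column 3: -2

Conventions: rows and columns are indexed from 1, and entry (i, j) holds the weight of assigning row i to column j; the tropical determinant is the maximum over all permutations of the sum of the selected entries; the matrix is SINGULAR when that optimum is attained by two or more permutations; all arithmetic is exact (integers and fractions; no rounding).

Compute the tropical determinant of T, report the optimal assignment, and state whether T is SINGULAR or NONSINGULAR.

σ = (1, 2, 3): 21 + 16 + (-2) = 35
σ = (1, 3, 2): 21 + (-1) + (-6) = 14
σ = (2, 1, 3): (-4) + 16 + (-2) = 10
σ = (2, 3, 1): (-4) + (-1) + 28 = 23
σ = (3, 1, 2): (-4) + 16 + (-6) = 6
σ = (3, 2, 1): (-4) + 16 + 28 = 40
Optimal value attained by: σ = (3, 2, 1).
Answer: det⊕(T) = 40; verdict: NONSINGULAR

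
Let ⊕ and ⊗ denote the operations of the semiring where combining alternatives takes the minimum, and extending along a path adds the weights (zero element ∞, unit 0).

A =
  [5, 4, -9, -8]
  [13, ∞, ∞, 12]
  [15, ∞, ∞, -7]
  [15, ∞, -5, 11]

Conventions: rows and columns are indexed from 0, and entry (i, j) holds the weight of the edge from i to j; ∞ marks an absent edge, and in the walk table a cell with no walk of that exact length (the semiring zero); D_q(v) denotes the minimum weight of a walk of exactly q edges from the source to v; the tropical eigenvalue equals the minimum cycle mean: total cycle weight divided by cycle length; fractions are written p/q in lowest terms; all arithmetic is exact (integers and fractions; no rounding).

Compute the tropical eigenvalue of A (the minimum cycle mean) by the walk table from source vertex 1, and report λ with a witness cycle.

q=0: [∞, 0, ∞, ∞]
q=1: [13, ∞, ∞, 12]
q=2: [18, 17, 4, 5]
q=3: [19, 22, 0, -3]
q=4: [12, 23, -8, -7]
Optimal cycle mean attained by: cycle 2->3->2, total (-7) + (-5), length 2.
Answer: λ = -6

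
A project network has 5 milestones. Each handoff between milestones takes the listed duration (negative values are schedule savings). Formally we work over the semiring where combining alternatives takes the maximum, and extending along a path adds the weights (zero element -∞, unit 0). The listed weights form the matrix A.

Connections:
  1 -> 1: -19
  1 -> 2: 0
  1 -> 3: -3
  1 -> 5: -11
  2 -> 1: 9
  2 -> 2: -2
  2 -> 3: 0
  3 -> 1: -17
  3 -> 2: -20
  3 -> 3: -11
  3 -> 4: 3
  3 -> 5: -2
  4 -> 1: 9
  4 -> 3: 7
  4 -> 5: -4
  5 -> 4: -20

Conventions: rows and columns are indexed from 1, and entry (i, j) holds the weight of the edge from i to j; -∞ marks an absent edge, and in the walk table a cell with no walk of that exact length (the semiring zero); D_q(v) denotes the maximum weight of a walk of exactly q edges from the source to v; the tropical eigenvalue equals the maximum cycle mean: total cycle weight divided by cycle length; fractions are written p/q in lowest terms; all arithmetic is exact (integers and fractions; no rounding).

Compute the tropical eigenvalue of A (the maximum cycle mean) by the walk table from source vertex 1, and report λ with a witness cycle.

q=0: [0, -∞, -∞, -∞, -∞]
q=1: [-19, 0, -3, -∞, -11]
q=2: [9, -2, 0, 0, -5]
q=3: [9, 9, 7, 3, -2]
q=4: [18, 9, 10, 10, 5]
q=5: [19, 18, 17, 13, 8]
Optimal cycle mean attained by: cycle 3->4->3, total 3 + 7, length 2.
Answer: λ = 5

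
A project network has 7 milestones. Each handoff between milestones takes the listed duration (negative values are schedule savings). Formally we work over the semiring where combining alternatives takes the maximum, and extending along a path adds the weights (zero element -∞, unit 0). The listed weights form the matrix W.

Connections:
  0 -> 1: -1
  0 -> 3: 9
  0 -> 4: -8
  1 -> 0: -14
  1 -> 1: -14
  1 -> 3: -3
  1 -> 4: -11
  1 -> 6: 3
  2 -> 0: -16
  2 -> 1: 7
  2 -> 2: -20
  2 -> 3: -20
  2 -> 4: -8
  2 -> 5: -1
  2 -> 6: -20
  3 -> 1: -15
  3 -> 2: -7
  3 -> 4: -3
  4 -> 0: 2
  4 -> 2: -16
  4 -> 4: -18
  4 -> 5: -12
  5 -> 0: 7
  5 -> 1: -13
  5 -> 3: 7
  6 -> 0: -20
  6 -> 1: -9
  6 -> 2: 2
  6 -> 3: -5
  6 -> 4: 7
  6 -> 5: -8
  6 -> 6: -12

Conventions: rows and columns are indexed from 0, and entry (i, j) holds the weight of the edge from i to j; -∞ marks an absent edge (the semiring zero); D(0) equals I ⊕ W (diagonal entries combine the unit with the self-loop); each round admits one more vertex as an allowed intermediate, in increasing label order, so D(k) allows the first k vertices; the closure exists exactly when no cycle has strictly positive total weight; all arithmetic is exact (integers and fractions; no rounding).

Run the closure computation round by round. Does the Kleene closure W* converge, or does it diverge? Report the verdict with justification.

D(0):
  [0, -1, -∞, 9, -8, -∞, -∞]
  [-14, 0, -∞, -3, -11, -∞, 3]
  [-16, 7, 0, -20, -8, -1, -20]
  [-∞, -15, -7, 0, -3, -∞, -∞]
  [2, -∞, -16, -∞, 0, -12, -∞]
  [7, -13, -∞, 7, -∞, 0, -∞]
  [-20, -9, 2, -5, 7, -8, 0]
D(1):
  [0, -1, -∞, 9, -8, -∞, -∞]
  [-14, 0, -∞, -3, -11, -∞, 3]
  [-16, 7, 0, -7, -8, -1, -20]
  [-∞, -15, -7, 0, -3, -∞, -∞]
  [2, 1, -16, 11, 0, -12, -∞]
  [7, 6, -∞, 16, -1, 0, -∞]
  [-20, -9, 2, -5, 7, -8, 0]
D(2):
  [0, -1, -∞, 9, -8, -∞, 2]
  [-14, 0, -∞, -3, -11, -∞, 3]
  [-7, 7, 0, 4, -4, -1, 10]
  [-29, -15, -7, 0, -3, -∞, -12]
  [2, 1, -16, 11, 0, -12, 4]
  [7, 6, -∞, 16, -1, 0, 9]
  [-20, -9, 2, -5, 7, -8, 0]
Detection: at round 3, diagonal entry (6, 6) turns strictly positive.
Key observation: the cycle 6->2->1->6 has total weight 2 + 7 + 3, which is strictly positive.
Answer: DIVERGES — positive cycle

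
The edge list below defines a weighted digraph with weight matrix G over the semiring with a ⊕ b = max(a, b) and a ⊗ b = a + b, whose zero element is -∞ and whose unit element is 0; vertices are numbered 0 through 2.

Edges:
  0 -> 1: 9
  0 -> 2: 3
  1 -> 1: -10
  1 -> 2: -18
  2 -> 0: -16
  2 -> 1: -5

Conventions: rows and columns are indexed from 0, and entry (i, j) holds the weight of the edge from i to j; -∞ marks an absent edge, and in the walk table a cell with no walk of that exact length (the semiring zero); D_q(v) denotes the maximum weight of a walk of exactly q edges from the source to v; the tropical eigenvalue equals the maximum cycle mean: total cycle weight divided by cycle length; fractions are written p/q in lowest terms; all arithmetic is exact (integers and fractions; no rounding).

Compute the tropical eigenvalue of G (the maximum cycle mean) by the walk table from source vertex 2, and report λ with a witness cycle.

q=0: [-∞, -∞, 0]
q=1: [-16, -5, -∞]
q=2: [-∞, -7, -13]
q=3: [-29, -17, -25]
Optimal cycle mean attained by: cycle 0->2->0, total 3 + (-16), length 2.
Answer: λ = -13/2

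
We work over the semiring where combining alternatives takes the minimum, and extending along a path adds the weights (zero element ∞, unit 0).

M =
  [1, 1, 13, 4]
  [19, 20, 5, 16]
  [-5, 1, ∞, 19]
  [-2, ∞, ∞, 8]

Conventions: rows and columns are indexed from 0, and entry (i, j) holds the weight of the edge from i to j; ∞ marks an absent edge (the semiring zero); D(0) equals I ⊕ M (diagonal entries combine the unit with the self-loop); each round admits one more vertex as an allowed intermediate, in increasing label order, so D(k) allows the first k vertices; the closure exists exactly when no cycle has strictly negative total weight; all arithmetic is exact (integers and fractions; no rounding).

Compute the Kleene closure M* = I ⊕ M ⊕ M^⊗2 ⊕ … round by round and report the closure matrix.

D(0):
  [0, 1, 13, 4]
  [19, 0, 5, 16]
  [-5, 1, 0, 19]
  [-2, ∞, ∞, 0]
D(1):
  [0, 1, 13, 4]
  [19, 0, 5, 16]
  [-5, -4, 0, -1]
  [-2, -1, 11, 0]
D(2):
  [0, 1, 6, 4]
  [19, 0, 5, 16]
  [-5, -4, 0, -1]
  [-2, -1, 4, 0]
D(3):
  [0, 1, 6, 4]
  [0, 0, 5, 4]
  [-5, -4, 0, -1]
  [-2, -1, 4, 0]
D(4):
  [0, 1, 6, 4]
  [0, 0, 5, 4]
  [-5, -4, 0, -1]
  [-2, -1, 4, 0]
Answer: M* = [[0, 1, 6, 4], [0, 0, 5, 4], [-5, -4, 0, -1], [-2, -1, 4, 0]]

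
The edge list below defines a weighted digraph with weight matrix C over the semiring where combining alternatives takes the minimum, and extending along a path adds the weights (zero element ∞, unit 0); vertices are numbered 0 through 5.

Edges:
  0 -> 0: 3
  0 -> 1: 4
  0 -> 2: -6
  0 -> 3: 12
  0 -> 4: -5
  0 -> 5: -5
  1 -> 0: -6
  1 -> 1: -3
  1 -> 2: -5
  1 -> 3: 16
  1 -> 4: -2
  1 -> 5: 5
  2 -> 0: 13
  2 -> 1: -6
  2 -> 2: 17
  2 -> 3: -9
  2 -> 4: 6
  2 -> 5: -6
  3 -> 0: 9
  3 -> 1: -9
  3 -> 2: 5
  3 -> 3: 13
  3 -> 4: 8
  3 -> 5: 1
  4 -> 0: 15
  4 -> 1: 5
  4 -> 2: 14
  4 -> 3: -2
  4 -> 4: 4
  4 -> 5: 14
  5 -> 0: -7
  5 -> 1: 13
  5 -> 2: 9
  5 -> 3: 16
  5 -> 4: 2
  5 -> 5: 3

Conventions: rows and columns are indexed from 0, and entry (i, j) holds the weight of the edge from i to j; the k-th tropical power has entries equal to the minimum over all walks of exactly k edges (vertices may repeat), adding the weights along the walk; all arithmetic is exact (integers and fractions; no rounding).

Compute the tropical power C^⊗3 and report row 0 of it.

C^⊗2:
  [-12, -12, -3, -15, -3, -12]
  [-9, -11, -12, -14, -11, -11]
  [-13, -18, -11, 4, -8, -8]
  [-15, -12, -14, -4, -11, -4]
  [-1, -11, 0, 2, 3, -1]
  [-4, -3, -13, 0, -12, -12]
C^⊗3:
  [-19, -24, -18, -12, -17, -17]
  [-18, -23, -16, -21, -14, -18]
  [-24, -21, -23, -20, -20, -18]
  [-18, -20, -21, -23, -20, -20]
  [-17, -14, -16, -9, -13, -6]
  [-19, -19, -10, -22, -10, -19]
Answer: row 0 of C^⊗3 = [-19, -24, -18, -12, -17, -17]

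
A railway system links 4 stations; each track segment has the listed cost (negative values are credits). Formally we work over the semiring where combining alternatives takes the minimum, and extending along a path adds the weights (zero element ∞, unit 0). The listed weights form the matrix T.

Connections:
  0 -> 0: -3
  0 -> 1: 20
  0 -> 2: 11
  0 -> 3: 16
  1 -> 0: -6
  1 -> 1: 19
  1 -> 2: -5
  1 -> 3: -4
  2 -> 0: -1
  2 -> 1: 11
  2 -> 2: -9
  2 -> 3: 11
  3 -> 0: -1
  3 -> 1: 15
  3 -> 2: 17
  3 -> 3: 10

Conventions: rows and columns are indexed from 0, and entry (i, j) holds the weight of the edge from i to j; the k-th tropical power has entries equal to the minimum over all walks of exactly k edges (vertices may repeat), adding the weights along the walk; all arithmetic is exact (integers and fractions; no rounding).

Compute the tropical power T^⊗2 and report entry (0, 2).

T^⊗2:
  [-6, 17, 2, 13]
  [-9, 6, -14, 6]
  [-10, 2, -18, 2]
  [-4, 19, 8, 11]
Key observation: the optimum is the walk 0->2->2, with weight 11 + (-9) = 2.
Optimal value attained by: walk 0->2->2.
Answer: (T^⊗2)[0][2] = 2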